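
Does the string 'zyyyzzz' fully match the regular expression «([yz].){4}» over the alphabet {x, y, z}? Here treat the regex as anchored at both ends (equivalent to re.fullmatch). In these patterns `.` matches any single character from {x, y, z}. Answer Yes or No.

No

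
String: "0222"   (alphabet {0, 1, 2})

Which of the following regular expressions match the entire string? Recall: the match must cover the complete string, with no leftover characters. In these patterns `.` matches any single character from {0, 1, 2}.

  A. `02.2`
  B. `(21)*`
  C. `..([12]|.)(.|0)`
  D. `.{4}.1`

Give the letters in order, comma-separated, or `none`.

A → match
B → no match
C → match
D → no match — must end with "1"

A, C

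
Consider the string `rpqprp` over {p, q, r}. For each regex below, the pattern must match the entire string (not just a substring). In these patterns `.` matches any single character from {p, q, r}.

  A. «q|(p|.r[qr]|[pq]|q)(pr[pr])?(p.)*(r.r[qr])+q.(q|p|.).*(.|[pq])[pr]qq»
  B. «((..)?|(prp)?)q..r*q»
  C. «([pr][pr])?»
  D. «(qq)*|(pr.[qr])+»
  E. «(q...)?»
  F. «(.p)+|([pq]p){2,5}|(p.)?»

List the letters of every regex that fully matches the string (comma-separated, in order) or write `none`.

F

A → no match
B → no match — must end with `q`
C → no match
D → no match
E → no match
F → match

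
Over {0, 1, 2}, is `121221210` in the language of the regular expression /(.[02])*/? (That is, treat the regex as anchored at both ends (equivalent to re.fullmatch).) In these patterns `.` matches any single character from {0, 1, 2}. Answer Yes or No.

No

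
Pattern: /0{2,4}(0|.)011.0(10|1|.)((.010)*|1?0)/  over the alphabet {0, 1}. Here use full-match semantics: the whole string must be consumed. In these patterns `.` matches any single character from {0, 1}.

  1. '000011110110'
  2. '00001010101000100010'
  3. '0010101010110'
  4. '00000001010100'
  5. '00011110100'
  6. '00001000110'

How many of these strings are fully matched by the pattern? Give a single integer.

1 → no match
2 → no match
3 → no match
4 → no match
5 → no match
6 → no match
Total matched: 0

0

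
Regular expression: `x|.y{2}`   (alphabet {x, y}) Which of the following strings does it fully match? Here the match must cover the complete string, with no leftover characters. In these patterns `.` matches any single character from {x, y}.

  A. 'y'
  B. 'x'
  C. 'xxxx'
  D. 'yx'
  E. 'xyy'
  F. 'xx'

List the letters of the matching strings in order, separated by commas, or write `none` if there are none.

B, E

A → no match
B → match
C → no match
D → no match
E → match
F → no match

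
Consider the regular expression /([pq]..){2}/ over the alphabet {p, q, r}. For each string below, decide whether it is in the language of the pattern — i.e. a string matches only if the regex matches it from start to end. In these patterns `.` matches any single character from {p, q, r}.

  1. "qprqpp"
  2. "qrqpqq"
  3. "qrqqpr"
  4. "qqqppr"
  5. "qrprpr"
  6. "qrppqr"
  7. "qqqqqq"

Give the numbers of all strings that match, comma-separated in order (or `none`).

1, 2, 3, 4, 6, 7

1 → match
2 → match
3 → match
4 → match
5 → no match
6 → match
7 → match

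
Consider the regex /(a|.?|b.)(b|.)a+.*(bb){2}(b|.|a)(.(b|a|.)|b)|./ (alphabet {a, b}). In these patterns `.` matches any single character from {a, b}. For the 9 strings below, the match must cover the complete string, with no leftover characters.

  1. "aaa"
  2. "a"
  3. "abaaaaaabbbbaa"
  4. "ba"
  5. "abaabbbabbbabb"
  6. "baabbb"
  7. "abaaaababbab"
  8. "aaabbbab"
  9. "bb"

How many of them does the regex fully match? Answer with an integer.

1

1 → no match
2 → match
3 → no match
4 → no match
5 → no match
6 → no match
7 → no match
8 → no match
9 → no match
Total matched: 1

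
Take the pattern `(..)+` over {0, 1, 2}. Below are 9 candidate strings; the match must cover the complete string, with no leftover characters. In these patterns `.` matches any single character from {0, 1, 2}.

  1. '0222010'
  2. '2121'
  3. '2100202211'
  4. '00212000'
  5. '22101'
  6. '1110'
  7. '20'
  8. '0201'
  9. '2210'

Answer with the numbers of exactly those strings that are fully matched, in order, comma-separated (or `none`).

2, 3, 4, 6, 7, 8, 9

1 → no match
2 → match
3 → match
4 → match
5 → no match
6 → match
7 → match
8 → match
9 → match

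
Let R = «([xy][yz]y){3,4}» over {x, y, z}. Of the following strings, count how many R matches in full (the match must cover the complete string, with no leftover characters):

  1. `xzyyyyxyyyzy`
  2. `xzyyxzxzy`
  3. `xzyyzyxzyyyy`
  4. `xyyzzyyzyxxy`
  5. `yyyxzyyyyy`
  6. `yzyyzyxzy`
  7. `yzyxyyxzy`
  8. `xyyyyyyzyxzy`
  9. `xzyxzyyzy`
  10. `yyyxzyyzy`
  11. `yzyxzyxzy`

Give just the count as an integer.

8

1 → match
2 → no match
3 → match
4 → no match
5 → no match
6 → match
7 → match
8 → match
9 → match
10 → match
11 → match
Total matched: 8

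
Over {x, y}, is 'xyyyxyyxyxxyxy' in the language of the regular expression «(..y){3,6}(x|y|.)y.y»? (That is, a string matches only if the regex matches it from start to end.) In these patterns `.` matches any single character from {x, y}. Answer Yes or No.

No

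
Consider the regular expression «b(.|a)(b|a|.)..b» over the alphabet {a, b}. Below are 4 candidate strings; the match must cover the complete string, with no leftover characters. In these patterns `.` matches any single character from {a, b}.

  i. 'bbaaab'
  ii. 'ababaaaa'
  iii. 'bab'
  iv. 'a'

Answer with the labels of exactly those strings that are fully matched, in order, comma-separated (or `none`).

i. 'bbaaab' → match
ii. 'ababaaaa' → no match — must start with 'b'
iii. 'bab' → no match
iv. 'a' → no match — must start with 'b'

i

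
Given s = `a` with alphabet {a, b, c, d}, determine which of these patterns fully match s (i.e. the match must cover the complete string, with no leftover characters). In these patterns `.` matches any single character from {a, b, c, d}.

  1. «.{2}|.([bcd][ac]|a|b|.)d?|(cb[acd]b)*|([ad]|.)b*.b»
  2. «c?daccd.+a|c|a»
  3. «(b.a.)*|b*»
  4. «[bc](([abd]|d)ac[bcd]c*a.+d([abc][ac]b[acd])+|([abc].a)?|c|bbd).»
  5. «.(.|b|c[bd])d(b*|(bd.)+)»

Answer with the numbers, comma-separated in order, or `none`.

2

1 → no match
2 → match
3 → no match
4 → no match
5 → no match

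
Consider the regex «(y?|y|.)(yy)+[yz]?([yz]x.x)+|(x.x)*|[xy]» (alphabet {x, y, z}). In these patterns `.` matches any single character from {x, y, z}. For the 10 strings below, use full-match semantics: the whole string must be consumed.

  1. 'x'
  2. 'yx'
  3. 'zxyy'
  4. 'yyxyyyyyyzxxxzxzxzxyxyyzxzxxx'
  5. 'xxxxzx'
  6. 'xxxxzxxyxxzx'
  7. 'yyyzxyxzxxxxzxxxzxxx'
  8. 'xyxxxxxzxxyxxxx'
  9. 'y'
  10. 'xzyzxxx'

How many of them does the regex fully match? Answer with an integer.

5

1 → match
2 → no match
3 → no match
4 → no match
5 → match
6 → match
7 → no match
8 → match
9 → match
10 → no match
Total matched: 5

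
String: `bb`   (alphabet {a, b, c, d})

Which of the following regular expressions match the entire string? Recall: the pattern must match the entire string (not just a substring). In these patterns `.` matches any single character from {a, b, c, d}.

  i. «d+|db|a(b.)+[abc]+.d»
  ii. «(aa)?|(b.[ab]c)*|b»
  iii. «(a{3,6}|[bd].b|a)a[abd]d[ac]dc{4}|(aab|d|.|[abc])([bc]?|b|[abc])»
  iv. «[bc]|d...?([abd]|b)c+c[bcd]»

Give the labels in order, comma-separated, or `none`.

iii

i → no match
ii → no match
iii → match
iv → no match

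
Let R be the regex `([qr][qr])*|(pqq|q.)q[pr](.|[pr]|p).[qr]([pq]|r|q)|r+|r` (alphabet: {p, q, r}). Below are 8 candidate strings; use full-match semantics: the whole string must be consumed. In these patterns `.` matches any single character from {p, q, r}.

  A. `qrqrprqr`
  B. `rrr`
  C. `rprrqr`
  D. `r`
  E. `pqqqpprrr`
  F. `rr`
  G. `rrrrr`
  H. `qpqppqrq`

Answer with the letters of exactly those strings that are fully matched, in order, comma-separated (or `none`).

A → match
B → match
C → no match
D → match
E → match
F → match
G → match
H → match

A, B, D, E, F, G, H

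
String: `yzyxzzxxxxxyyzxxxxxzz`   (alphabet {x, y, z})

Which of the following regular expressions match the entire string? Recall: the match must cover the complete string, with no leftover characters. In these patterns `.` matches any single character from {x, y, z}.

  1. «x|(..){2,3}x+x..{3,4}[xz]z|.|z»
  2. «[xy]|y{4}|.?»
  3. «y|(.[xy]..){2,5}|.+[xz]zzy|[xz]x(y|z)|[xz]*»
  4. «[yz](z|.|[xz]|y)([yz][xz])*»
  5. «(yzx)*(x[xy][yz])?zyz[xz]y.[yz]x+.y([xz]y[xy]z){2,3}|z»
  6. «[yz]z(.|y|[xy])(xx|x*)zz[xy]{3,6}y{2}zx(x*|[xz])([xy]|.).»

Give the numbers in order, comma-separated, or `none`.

1 → no match
2 → no match
3 → no match
4 → no match
5 → no match
6 → match

6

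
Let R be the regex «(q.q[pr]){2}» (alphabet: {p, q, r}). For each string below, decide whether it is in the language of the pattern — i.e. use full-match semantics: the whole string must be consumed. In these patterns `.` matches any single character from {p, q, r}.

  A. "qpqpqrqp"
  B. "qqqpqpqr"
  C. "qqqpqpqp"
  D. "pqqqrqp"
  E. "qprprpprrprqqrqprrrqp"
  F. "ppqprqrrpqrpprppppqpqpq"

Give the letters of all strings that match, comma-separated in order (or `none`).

A. "qpqpqrqp" → match
B. "qqqpqpqr" → match
C. "qqqpqpqp" → match
D. "pqqqrqp" → no match — must start with "q"
E → no match
F → no match — must start with "q"

A, B, C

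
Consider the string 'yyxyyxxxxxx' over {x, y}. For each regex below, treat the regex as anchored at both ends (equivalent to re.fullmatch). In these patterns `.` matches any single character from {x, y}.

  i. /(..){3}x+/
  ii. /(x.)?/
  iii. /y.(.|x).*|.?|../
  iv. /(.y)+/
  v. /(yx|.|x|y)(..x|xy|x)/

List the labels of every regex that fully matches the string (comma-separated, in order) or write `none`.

i → match
ii → no match
iii → match
iv → no match — must end with 'y'
v → no match

i, iii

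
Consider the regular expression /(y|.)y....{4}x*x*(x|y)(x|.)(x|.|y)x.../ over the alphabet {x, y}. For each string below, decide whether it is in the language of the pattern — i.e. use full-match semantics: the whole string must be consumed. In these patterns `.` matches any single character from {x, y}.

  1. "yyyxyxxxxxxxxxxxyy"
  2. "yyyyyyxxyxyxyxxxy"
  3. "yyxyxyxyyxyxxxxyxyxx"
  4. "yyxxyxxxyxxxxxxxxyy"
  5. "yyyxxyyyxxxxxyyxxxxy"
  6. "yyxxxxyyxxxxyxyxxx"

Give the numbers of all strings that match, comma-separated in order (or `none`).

1 → match
2 → match
3 → no match
4 → match
5 → match
6 → no match

1, 2, 4, 5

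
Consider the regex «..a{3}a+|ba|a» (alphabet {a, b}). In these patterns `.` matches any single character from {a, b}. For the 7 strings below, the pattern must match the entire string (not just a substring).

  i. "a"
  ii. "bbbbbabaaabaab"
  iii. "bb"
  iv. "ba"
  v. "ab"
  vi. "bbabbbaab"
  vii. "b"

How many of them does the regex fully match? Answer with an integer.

2

i. "a" → match
ii → no match
iii. "bb" → no match
iv. "ba" → match
v. "ab" → no match
vi. "bbabbbaab" → no match
vii. "b" → no match
Total matched: 2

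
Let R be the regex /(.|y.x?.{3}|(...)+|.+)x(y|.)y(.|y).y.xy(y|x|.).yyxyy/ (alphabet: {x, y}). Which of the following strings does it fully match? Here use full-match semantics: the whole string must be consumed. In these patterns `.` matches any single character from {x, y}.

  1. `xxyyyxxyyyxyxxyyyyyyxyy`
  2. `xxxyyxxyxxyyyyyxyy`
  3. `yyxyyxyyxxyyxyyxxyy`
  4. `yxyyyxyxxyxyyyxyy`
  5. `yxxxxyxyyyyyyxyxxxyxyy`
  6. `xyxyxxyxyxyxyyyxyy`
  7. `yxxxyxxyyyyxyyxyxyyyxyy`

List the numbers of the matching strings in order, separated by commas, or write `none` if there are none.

2, 4

1 → no match
2 → match
3 → no match — must end with `yyxyy`
4 → match
5 → no match — must end with `yyxyy`
6 → no match
7 → no match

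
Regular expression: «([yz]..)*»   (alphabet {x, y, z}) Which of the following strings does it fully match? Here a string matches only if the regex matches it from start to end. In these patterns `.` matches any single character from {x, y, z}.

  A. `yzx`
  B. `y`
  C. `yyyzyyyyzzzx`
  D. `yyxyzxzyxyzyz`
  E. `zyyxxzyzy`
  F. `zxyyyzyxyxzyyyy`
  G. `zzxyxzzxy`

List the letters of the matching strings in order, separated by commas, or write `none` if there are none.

A. `yzx` → match
B. `y` → no match
C. `yyyzyyyyzzzx` → match
D → no match
E. `zyyxxzyzy` → no match
F → no match
G. `zzxyxzzxy` → match

A, C, G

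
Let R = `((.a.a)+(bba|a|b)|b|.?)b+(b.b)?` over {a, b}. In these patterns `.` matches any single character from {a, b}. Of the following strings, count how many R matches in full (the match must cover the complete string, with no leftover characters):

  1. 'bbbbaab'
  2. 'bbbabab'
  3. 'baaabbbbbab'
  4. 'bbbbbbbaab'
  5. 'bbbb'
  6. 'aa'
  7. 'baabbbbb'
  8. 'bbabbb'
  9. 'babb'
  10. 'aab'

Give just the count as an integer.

2

1 → no match
2 → no match
3 → match
4 → no match
5 → match
6 → no match
7 → no match
8 → no match
9 → no match
10 → no match
Total matched: 2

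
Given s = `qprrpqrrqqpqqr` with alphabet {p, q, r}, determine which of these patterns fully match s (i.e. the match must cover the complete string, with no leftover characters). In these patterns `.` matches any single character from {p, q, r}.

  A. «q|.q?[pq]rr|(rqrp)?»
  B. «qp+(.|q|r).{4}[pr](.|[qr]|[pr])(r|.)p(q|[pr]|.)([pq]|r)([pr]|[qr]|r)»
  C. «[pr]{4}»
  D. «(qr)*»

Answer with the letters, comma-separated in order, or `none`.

B

A → no match
B → match
C → no match
D → no match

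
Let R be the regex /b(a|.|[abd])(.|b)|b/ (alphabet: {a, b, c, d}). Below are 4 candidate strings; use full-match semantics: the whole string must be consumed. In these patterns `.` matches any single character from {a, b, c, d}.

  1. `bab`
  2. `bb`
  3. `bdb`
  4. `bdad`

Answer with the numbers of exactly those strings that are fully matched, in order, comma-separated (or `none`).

1, 3

1. `bab` → match
2. `bb` → no match
3. `bdb` → match
4. `bdad` → no match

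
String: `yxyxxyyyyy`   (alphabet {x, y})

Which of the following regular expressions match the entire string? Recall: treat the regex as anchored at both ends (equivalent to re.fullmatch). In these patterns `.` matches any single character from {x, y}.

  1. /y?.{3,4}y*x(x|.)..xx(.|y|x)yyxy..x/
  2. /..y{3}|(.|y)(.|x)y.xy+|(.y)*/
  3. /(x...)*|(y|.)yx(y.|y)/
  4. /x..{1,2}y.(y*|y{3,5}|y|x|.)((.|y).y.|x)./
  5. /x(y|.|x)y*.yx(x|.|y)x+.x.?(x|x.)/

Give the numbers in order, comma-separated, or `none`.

2

1 → no match — must end with `x`
2 → match
3 → no match
4 → no match — must start with `x`
5 → no match — must start with `x`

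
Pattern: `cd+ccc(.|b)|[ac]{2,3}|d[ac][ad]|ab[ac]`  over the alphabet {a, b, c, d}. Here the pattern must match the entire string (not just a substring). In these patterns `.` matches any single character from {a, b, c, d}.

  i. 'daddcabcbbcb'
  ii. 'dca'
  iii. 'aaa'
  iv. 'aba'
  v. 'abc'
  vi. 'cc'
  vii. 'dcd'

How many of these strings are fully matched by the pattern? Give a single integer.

i → no match
ii → match
iii → match
iv → match
v → match
vi → match
vii → match
Total matched: 6

6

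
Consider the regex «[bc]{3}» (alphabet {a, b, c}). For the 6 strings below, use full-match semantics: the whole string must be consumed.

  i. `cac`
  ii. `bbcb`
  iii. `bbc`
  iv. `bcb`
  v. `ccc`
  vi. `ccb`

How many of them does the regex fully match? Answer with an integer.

4

i → no match
ii → no match
iii → match
iv → match
v → match
vi → match
Total matched: 4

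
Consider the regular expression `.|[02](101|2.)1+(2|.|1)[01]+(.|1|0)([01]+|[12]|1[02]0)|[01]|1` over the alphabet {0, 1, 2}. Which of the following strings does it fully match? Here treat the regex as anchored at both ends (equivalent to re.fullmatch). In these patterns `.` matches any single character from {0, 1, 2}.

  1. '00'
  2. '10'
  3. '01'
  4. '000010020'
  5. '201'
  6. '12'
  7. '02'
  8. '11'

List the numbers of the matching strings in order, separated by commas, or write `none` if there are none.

1 → no match
2 → no match
3 → no match
4 → no match
5 → no match
6 → no match
7 → no match
8 → no match

none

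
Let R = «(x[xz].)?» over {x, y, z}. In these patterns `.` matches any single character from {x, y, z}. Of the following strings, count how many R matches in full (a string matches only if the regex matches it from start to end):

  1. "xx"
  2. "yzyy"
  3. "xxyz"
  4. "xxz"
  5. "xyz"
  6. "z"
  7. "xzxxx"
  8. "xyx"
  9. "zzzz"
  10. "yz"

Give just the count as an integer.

1 → no match
2 → no match
3 → no match
4 → match
5 → no match
6 → no match
7 → no match
8 → no match
9 → no match
10 → no match
Total matched: 1

1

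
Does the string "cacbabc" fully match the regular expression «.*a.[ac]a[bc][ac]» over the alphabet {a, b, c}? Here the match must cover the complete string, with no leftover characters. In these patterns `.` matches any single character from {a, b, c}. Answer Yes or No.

No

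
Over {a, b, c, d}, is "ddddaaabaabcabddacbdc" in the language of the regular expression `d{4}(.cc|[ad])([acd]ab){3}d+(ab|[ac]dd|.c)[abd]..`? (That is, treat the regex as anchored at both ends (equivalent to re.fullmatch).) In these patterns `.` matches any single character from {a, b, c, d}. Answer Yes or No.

Yes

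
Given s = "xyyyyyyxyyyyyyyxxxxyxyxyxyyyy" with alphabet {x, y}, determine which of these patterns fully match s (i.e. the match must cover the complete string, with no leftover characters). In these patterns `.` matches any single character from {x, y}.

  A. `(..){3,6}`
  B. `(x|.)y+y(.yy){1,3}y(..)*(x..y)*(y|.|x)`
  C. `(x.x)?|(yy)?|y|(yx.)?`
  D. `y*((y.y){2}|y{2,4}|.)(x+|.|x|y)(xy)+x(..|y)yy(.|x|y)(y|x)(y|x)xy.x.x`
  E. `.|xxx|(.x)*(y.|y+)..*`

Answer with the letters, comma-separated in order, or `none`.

B

A → no match
B → match
C → no match
D → no match — must end with "x"
E → no match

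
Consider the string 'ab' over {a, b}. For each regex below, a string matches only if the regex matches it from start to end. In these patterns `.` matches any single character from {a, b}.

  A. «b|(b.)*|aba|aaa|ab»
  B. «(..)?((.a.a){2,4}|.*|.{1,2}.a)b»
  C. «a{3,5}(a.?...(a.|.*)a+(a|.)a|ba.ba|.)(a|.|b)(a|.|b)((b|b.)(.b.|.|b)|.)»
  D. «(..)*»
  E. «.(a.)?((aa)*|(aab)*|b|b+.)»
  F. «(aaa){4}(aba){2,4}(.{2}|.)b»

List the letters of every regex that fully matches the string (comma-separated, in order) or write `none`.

A → match
B → match
C → no match
D → match
E → match
F → no match — must start with 'aaa'

A, B, D, E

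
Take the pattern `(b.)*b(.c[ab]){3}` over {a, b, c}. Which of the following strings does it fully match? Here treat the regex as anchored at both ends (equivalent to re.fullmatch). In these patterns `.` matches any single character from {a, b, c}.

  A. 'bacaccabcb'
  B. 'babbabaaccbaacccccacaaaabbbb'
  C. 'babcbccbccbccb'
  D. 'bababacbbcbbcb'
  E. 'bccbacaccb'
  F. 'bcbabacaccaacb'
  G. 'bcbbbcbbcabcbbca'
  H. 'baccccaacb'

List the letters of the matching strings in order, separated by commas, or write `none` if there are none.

A, C, D, E, F, G

A. 'bacaccabcb' → match
B → no match
C → match
D → match
E. 'bccbacaccb' → match
F → match
G → match
H. 'baccccaacb' → no match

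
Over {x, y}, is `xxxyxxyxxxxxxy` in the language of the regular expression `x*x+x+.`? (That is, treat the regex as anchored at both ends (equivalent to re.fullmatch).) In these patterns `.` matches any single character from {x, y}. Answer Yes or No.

No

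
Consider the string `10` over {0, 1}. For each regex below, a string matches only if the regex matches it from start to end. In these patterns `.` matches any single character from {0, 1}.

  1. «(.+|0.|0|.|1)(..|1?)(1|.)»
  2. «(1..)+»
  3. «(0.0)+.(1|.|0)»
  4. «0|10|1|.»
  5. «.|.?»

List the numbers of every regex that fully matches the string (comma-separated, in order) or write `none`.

1 → match
2 → no match
3 → no match — must start with `0`
4 → match
5 → no match

1, 4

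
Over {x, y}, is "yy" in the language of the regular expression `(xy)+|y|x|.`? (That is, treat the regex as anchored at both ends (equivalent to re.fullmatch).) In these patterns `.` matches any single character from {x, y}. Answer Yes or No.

No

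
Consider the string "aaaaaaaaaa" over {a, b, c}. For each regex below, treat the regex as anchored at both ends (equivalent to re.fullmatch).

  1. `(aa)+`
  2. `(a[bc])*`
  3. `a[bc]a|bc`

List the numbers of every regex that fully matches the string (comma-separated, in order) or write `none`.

1 → match
2 → no match
3 → no match

1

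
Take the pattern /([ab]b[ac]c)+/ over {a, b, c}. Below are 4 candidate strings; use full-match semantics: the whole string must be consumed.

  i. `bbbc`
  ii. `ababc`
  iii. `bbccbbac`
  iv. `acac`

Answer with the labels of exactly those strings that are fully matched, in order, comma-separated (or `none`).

iii

i. `bbbc` → no match
ii. `ababc` → no match
iii. `bbccbbac` → match
iv. `acac` → no match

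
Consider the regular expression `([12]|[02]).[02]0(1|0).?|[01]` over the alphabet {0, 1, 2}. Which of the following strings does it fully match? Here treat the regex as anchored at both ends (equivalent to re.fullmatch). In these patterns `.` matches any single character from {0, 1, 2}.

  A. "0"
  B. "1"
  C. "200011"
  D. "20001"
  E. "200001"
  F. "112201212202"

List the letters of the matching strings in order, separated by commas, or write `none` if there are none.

A, B, C, D, E

A → match
B → match
C → match
D → match
E → match
F → no match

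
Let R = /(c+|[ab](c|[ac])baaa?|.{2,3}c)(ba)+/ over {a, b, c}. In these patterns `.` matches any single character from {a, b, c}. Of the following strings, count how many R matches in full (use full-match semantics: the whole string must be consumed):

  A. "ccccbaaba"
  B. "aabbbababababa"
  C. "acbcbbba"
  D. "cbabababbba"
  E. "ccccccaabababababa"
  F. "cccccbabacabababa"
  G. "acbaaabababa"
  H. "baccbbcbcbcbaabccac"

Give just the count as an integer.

1

A → no match
B → no match
C → no match
D → no match
E → no match
F → no match
G → match
H → no match — must end with "ba"
Total matched: 1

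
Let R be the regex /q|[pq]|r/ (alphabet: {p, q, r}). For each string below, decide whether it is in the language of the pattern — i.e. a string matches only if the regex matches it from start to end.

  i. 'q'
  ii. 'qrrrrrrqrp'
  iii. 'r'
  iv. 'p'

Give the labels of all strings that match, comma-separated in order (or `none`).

i, iii, iv

i → match
ii → no match
iii → match
iv → match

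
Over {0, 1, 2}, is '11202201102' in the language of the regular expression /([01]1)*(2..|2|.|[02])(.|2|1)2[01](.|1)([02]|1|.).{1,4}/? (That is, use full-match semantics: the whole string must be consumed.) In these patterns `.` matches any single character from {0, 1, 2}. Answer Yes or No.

No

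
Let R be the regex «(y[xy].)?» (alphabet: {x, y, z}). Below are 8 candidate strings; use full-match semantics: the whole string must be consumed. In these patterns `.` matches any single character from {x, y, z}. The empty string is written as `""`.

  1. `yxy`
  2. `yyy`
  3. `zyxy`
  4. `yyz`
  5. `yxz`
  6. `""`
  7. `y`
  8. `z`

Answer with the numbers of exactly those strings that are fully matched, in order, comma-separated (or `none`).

1. `yxy` → match
2. `yyy` → match
3. `zyxy` → no match
4. `yyz` → match
5. `yxz` → match
6. `""` → match
7. `y` → no match
8. `z` → no match

1, 2, 4, 5, 6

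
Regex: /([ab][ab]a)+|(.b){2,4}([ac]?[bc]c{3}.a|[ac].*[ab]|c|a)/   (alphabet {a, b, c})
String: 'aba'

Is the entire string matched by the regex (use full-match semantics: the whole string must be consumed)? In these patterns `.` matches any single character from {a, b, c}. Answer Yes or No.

Yes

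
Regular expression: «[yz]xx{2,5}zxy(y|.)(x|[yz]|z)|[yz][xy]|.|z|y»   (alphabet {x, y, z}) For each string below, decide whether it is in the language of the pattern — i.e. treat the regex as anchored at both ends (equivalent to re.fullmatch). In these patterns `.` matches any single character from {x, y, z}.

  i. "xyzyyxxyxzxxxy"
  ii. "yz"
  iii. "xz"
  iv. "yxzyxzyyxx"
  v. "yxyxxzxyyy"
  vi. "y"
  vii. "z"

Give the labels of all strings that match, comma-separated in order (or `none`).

vi, vii

i → no match
ii → no match
iii → no match
iv → no match
v → no match
vi → match
vii → match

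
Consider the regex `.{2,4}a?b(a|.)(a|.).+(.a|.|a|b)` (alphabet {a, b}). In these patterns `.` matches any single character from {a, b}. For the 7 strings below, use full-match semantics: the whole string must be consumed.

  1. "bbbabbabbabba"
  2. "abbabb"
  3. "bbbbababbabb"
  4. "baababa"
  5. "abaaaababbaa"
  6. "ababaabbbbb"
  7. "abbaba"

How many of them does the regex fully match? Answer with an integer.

3

1 → match
2. "abbabb" → no match
3. "bbbbababbabb" → match
4. "baababa" → no match
5. "abaaaababbaa" → no match
6. "ababaabbbbb" → match
7. "abbaba" → no match
Total matched: 3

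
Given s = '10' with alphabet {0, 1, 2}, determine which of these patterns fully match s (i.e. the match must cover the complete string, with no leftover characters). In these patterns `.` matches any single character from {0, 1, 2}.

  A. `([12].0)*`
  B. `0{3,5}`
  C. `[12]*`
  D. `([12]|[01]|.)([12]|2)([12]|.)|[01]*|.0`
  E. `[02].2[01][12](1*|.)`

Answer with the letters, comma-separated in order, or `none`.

D

A → no match
B → no match — must start with '0'
C → no match
D → match
E → no match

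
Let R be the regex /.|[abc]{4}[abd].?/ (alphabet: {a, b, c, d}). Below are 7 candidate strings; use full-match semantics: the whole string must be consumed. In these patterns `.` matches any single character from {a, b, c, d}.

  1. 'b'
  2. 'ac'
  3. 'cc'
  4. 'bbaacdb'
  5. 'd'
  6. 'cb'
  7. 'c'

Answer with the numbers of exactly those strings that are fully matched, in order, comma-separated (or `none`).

1 → match
2 → no match
3 → no match
4 → no match
5 → match
6 → no match
7 → match

1, 5, 7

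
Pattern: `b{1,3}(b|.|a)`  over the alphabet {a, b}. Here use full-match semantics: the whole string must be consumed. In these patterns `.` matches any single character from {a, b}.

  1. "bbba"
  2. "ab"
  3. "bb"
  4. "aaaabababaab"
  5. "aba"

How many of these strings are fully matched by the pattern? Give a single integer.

1 → match
2 → no match — must start with "b"
3 → match
4 → no match — must start with "b"
5 → no match — must start with "b"
Total matched: 2

2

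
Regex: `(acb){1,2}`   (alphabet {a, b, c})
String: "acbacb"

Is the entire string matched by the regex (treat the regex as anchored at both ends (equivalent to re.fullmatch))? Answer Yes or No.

Yes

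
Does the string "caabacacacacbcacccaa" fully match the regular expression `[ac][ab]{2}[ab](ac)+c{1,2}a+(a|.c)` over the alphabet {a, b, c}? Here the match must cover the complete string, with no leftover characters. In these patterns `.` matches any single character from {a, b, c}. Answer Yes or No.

No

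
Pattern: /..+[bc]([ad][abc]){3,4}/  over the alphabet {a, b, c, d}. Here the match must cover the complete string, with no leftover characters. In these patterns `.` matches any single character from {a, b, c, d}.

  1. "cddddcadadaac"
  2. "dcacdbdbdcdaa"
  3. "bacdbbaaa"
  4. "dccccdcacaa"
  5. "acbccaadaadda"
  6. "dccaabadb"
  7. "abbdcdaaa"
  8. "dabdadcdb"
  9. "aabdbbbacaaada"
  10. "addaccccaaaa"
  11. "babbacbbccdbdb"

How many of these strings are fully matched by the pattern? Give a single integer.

1 → no match
2 → no match
3 → no match
4 → match
5 → no match
6 → no match
7 → match
8 → match
9 → no match
10 → no match
11 → no match
Total matched: 3

3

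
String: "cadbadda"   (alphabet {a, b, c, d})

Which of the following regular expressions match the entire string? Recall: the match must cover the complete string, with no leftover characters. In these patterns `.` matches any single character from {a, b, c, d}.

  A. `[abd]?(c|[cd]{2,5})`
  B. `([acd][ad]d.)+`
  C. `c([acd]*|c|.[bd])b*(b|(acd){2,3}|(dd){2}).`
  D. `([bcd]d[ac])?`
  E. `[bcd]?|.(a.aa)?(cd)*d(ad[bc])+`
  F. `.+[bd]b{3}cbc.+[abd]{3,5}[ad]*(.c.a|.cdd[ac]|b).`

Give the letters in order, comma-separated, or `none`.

A → no match
B → match
C → no match
D → no match
E → no match
F → no match

B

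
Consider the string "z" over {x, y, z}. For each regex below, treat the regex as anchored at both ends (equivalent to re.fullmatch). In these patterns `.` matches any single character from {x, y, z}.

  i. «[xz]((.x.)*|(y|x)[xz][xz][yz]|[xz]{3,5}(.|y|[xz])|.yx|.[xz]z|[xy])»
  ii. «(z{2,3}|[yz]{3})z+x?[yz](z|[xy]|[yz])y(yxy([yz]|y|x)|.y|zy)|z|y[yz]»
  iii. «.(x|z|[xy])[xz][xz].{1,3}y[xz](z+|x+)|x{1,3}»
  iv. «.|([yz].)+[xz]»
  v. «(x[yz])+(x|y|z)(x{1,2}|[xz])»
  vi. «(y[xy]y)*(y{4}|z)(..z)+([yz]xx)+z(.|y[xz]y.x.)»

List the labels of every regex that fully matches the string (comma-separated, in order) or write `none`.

i → match
ii → match
iii → no match
iv → match
v → no match — must start with "x"
vi → no match

i, ii, iv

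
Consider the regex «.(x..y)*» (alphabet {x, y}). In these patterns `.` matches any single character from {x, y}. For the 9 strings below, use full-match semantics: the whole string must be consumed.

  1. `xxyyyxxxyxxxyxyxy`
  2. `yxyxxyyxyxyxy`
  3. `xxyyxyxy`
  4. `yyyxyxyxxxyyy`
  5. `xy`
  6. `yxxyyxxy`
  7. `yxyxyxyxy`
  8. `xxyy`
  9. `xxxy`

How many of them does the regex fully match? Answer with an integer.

1 → match
2 → no match
3. `xxyyxyxy` → no match
4 → no match
5. `xy` → no match
6. `yxxyyxxy` → no match
7. `yxyxyxyxy` → match
8. `xxyy` → no match
9. `xxxy` → no match
Total matched: 2

2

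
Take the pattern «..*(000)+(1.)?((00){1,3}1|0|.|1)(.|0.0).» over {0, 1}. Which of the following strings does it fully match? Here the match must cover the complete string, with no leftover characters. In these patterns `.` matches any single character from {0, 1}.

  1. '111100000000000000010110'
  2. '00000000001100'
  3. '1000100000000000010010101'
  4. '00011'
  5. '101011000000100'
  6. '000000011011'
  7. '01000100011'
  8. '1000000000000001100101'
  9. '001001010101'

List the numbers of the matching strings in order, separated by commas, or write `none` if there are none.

1, 5, 6, 8

1 → match
2 → no match
3 → no match
4 → no match
5 → match
6 → match
7 → no match
8 → match
9 → no match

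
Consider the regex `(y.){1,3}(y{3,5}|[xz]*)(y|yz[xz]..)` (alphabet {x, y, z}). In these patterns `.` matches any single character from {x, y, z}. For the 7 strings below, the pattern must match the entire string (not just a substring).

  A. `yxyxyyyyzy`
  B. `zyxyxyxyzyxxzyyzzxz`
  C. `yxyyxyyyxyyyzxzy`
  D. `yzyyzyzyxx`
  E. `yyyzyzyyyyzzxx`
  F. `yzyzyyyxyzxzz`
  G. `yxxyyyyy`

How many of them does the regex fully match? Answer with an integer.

A → no match
B → no match — must start with `y`
C → no match
D → no match
E → match
F → no match
G → no match
Total matched: 1

1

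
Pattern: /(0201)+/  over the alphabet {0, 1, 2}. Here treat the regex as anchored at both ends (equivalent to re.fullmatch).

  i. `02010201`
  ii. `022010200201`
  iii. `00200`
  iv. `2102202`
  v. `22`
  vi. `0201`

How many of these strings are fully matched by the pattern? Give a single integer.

i. `02010201` → match
ii. `022010200201` → no match — must start with `0201`
iii. `00200` → no match — must start with `0201`
iv. `2102202` → no match — must start with `0201`
v. `22` → no match — must start with `0201`
vi. `0201` → match
Total matched: 2

2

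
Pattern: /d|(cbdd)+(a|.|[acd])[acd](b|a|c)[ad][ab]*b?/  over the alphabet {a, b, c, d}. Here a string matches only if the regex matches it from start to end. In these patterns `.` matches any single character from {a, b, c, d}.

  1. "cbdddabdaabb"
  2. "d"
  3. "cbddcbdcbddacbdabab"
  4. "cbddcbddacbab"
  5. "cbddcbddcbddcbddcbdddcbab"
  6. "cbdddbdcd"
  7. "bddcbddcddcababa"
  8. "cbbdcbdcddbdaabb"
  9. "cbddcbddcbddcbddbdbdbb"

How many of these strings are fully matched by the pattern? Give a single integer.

1 → match
2 → match
3 → no match
4 → match
5 → match
6 → no match
7 → no match
8 → no match
9 → match
Total matched: 5

5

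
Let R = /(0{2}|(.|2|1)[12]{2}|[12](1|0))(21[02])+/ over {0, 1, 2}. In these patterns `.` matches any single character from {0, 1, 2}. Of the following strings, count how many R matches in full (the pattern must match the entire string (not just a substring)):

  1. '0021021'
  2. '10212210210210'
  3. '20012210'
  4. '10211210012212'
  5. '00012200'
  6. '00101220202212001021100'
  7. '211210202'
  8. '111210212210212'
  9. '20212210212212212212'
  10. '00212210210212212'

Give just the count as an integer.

4

1. '0021021' → no match
2 → match
3. '20012210' → no match
4 → no match
5. '00012200' → no match
6 → no match
7. '211210202' → no match
8 → match
9 → match
10 → match
Total matched: 4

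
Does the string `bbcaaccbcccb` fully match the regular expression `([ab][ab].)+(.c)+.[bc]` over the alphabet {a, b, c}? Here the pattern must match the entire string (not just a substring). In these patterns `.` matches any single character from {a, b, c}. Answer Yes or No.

No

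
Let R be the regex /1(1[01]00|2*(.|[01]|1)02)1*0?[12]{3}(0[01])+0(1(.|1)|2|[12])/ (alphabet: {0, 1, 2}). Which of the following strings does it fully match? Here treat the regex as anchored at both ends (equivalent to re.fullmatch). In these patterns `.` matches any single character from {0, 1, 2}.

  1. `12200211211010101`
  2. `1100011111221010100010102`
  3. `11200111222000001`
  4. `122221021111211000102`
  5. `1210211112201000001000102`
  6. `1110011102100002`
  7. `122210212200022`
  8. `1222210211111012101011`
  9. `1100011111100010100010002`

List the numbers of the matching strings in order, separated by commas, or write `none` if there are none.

1, 2, 4, 5, 8, 9

1 → match
2 → match
3 → no match
4 → match
5 → match
6 → no match
7 → no match
8 → match
9 → match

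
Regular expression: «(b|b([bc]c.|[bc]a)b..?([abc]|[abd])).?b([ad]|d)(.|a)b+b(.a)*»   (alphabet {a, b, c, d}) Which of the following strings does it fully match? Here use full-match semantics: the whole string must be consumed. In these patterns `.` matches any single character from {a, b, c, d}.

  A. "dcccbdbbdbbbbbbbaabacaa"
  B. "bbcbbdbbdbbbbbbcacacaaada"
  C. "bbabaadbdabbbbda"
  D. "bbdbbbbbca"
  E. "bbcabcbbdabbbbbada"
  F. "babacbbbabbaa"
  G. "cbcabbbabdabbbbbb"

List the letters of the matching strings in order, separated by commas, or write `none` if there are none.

B, C, D, E

A → no match — must start with "b"
B → match
C → match
D → match
E → match
F → no match
G → no match — must start with "b"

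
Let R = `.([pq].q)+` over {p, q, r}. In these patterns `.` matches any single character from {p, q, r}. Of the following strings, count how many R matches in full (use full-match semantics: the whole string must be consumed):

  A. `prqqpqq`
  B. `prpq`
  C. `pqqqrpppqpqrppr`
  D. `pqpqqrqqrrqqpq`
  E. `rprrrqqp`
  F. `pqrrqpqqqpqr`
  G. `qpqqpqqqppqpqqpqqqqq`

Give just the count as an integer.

0

A → no match
B → no match
C → no match — must end with `q`
D → no match
E → no match — must end with `q`
F → no match — must end with `q`
G → no match
Total matched: 0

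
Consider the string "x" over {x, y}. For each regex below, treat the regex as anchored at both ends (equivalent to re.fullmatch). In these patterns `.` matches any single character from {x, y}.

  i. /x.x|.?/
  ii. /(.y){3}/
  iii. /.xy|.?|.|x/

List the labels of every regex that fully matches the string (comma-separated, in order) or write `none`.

i, iii

i → match
ii → no match — must end with "y"
iii → match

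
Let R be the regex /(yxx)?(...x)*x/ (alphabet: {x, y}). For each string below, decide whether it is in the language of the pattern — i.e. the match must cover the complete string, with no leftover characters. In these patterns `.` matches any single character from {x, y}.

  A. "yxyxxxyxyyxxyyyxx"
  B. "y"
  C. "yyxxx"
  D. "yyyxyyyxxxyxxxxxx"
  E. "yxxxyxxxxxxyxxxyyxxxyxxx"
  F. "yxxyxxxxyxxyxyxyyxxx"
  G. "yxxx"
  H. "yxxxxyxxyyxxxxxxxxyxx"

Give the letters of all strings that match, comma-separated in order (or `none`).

A → match
B → no match — must end with "x"
C → match
D → match
E → match
F → match
G → match
H → match

A, C, D, E, F, G, H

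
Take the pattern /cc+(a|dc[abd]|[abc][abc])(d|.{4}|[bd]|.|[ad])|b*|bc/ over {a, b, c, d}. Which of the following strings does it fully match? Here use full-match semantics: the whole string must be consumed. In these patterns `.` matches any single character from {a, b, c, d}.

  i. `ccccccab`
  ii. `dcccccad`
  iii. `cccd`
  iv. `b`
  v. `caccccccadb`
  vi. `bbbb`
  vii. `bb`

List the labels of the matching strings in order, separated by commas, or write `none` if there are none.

i, iv, vi, vii

i → match
ii → no match
iii → no match
iv → match
v → no match
vi → match
vii → match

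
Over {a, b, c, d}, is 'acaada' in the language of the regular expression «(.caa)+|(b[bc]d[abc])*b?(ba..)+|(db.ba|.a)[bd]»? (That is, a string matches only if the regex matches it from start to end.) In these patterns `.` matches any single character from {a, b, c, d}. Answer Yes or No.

No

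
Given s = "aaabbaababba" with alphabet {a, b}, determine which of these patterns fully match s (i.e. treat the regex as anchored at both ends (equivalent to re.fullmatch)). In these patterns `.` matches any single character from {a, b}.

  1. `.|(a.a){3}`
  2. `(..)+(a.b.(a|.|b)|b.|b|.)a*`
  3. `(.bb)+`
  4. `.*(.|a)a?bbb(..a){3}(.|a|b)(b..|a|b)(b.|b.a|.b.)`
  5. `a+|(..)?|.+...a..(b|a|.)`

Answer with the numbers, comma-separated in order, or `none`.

1 → no match
2 → match
3 → no match — must end with "bb"
4 → no match
5 → match

2, 5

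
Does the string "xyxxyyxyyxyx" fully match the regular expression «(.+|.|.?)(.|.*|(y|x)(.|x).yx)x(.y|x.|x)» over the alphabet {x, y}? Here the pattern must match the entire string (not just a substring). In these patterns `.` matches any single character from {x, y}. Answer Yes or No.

No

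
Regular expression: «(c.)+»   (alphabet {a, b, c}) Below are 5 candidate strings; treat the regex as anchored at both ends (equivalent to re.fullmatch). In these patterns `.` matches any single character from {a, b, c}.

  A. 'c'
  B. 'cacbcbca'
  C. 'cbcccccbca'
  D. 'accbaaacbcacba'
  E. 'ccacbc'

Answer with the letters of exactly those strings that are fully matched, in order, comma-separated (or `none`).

B, C

A → no match
B → match
C → match
D → no match — must start with 'c'
E → no match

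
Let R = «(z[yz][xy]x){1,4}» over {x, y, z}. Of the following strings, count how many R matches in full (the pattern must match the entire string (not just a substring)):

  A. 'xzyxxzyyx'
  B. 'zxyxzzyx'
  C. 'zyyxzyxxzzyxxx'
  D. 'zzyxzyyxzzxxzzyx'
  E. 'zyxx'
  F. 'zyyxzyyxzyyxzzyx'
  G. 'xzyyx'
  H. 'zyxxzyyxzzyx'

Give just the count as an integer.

4

A → no match — must start with 'z'
B → no match
C → no match
D → match
E → match
F → match
G → no match — must start with 'z'
H → match
Total matched: 4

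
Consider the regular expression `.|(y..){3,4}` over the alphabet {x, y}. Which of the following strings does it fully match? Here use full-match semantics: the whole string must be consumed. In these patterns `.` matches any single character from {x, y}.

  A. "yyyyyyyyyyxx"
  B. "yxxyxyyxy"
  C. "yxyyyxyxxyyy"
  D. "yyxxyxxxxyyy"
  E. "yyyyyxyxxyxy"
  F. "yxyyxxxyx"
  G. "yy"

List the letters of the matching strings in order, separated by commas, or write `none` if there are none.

A, B, C, E

A → match
B → match
C → match
D → no match
E → match
F → no match
G → no match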